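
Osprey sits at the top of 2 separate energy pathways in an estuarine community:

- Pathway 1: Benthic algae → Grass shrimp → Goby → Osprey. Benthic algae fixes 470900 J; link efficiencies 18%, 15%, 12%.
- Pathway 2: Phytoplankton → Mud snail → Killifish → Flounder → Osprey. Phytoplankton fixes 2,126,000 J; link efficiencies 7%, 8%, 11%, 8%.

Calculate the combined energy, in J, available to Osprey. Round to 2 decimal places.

Pathway 1: 470900 × 0.18 × 0.15 × 0.12 = 1525.716 J
Pathway 2: 2126000 × 0.07 × 0.08 × 0.11 × 0.08 = 104.76928 J
Total at Osprey: 1525.716 + 104.76928 = 1630.48528 J

1630.49 J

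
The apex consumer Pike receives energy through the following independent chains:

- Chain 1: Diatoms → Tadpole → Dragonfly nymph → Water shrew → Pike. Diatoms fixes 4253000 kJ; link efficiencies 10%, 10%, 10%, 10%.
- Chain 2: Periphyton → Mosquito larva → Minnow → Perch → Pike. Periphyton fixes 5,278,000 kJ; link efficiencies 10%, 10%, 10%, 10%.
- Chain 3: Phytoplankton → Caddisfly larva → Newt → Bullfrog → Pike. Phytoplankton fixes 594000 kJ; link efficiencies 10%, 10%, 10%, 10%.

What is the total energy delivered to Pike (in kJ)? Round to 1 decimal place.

1012.5 kJ

Chain 1: 4253000 × 0.1 × 0.1 × 0.1 × 0.1 = 425.3 kJ
Chain 2: 5278000 × 0.1 × 0.1 × 0.1 × 0.1 = 527.8 kJ
Chain 3: 594000 × 0.1 × 0.1 × 0.1 × 0.1 = 59.4 kJ
Total at Pike: 425.3 + 527.8 + 59.4 = 1012.5 kJ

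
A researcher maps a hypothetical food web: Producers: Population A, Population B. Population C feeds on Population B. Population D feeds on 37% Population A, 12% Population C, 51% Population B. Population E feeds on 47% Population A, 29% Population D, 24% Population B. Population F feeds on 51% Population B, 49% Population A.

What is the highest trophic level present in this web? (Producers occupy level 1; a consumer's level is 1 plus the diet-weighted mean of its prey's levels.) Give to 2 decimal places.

Population C: 1 + 1 = 2
Population D: 1 + (0.37×1 + 0.12×2 + 0.51×1) = 2.12
Population E: 1 + (0.47×1 + 0.29×2.12 + 0.24×1) = 2.3248
Population F: 1 + (0.51×1 + 0.49×1) = 2

2.32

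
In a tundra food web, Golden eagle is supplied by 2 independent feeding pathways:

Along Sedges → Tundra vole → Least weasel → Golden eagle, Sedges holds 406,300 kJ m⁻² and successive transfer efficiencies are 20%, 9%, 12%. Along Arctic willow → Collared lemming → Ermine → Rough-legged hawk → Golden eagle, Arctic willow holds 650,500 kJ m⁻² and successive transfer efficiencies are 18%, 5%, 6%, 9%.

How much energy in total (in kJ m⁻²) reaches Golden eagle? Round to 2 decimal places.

909.22 kJ m⁻²

Via Sedges: 406300 × 0.2 × 0.09 × 0.12 = 877.608 kJ m⁻²
Via Arctic willow: 650500 × 0.18 × 0.05 × 0.06 × 0.09 = 31.6143 kJ m⁻²
Total at Golden eagle: 877.608 + 31.6143 = 909.2223 kJ m⁻²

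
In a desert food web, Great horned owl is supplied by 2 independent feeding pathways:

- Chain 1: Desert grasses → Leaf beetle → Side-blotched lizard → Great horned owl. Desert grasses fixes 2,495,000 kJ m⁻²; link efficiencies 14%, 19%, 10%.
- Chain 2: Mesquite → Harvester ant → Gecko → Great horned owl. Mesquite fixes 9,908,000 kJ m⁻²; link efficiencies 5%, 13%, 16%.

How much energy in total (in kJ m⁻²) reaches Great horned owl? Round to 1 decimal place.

Chain 1: 2495000 × 0.14 × 0.19 × 0.1 = 6636.7 kJ m⁻²
Chain 2: 9908000 × 0.05 × 0.13 × 0.16 = 10304.32 kJ m⁻²
Total at Great horned owl: 6636.7 + 10304.32 = 16941.02 kJ m⁻²

16941.0 kJ m⁻²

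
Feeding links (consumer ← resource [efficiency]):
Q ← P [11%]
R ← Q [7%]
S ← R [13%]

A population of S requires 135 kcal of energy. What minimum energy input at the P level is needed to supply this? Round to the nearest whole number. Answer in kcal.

Cumulative transfer efficiency: 0.11 × 0.07 × 0.13 = 0.001001
P energy = 135 / 0.001001 = 134865 kcal

134865 kcal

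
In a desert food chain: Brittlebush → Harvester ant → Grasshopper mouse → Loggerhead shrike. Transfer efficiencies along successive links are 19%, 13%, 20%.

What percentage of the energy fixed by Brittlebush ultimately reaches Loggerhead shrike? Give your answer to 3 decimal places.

Product of link efficiencies: 0.19 × 0.13 × 0.2 = 0.00494
As a percentage: 0.00494 × 100 = 0.494%

0.494%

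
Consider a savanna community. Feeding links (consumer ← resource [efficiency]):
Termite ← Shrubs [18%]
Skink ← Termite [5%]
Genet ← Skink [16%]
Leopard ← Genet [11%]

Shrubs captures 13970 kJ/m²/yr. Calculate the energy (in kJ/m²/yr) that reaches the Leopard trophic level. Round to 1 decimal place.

2.2 kJ/m²/yr

Termite: 13970 × 0.18 = 2514.6 kJ/m²/yr
Skink: 2514.6 × 0.05 = 125.73 kJ/m²/yr
Genet: 125.73 × 0.16 = 20.1168 kJ/m²/yr
Leopard: 20.1168 × 0.11 = 2.212848 kJ/m²/yr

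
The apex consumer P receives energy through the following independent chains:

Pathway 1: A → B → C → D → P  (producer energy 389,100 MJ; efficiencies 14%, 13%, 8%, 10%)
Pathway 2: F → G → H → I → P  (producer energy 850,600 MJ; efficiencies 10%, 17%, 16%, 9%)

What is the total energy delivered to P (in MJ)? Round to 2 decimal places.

Pathway 1: 389100 × 0.14 × 0.13 × 0.08 × 0.1 = 56.65296 MJ
Pathway 2: 850600 × 0.1 × 0.17 × 0.16 × 0.09 = 208.22688 MJ
Total at P: 56.65296 + 208.22688 = 264.87984 MJ

264.88 MJ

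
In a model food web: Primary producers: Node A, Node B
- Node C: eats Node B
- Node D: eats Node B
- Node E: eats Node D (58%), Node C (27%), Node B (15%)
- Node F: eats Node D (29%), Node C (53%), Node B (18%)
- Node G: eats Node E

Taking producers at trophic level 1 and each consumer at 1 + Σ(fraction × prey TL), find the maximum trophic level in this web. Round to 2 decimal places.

3.85

Node C: 1 + 1 = 2
Node D: 1 + 1 = 2
Node E: 1 + (0.58×2 + 0.27×2 + 0.15×1) = 2.85
Node F: 1 + (0.29×2 + 0.53×2 + 0.18×1) = 2.82
Node G: 1 + 2.85 = 3.85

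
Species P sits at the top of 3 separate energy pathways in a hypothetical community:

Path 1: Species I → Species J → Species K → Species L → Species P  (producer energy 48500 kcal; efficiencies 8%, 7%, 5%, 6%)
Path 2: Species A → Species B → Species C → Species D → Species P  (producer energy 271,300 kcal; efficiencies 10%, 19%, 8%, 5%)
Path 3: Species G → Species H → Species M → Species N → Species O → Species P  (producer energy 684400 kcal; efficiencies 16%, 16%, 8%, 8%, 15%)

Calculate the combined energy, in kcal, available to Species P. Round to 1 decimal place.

38.3 kcal

Path 1: 48500 × 0.08 × 0.07 × 0.05 × 0.06 = 0.8148 kcal
Path 2: 271300 × 0.1 × 0.19 × 0.08 × 0.05 = 20.6188 kcal
Path 3: 684400 × 0.16 × 0.16 × 0.08 × 0.08 × 0.15 = 16.8198144 kcal
Total at Species P: 0.8148 + 20.6188 + 16.8198144 = 38.2534144 kcal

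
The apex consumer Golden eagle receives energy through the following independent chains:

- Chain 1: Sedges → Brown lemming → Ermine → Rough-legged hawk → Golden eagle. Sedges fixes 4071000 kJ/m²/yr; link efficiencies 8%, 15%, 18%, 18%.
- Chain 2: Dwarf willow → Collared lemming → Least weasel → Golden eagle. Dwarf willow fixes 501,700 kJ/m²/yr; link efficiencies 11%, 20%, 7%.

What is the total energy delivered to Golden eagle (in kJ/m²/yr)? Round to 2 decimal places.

Chain 1: 4071000 × 0.08 × 0.15 × 0.18 × 0.18 = 1582.8048 kJ/m²/yr
Chain 2: 501700 × 0.11 × 0.2 × 0.07 = 772.618 kJ/m²/yr
Total at Golden eagle: 1582.8048 + 772.618 = 2355.4228 kJ/m²/yr

2355.42 kJ/m²/yr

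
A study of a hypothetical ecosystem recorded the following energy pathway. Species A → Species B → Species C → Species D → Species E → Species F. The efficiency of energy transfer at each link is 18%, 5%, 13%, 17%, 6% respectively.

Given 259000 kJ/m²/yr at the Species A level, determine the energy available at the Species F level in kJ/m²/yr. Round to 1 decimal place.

3.1 kJ/m²/yr

Species B: 259000 × 0.18 = 46620 kJ/m²/yr
Species C: 46620 × 0.05 = 2331 kJ/m²/yr
Species D: 2331 × 0.13 = 303.03 kJ/m²/yr
Species E: 303.03 × 0.17 = 51.5151 kJ/m²/yr
Species F: 51.5151 × 0.06 = 3.090906 kJ/m²/yr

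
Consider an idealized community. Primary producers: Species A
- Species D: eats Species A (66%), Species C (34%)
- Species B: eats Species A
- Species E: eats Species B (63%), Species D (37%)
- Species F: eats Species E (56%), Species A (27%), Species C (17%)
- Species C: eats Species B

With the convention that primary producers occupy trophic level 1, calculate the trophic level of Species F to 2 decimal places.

Species B: 1 + 1 = 2
Species C: 1 + 2 = 3
Species D: 1 + (0.66×1 + 0.34×3) = 2.68
Species E: 1 + (0.63×2 + 0.37×2.68) = 3.2516
Species F: 1 + (0.56×3.2516 + 0.27×1 + 0.17×3) = 3.600896

3.60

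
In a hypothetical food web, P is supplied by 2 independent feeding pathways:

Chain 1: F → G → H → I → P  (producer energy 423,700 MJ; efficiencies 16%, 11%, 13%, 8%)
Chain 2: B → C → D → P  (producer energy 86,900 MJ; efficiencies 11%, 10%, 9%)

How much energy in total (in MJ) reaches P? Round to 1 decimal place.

Chain 1: 423700 × 0.16 × 0.11 × 0.13 × 0.08 = 77.554048 MJ
Chain 2: 86900 × 0.11 × 0.1 × 0.09 = 86.031 MJ
Total at P: 77.554048 + 86.031 = 163.585048 MJ

163.6 MJ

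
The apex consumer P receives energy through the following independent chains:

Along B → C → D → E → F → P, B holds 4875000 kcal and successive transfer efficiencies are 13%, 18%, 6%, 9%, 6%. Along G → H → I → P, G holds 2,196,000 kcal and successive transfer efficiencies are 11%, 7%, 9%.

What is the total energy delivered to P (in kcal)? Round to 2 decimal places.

1558.79 kcal

Via B: 4875000 × 0.13 × 0.18 × 0.06 × 0.09 × 0.06 = 36.9603 kcal
Via G: 2196000 × 0.11 × 0.07 × 0.09 = 1521.828 kcal
Total at P: 36.9603 + 1521.828 = 1558.7883 kcal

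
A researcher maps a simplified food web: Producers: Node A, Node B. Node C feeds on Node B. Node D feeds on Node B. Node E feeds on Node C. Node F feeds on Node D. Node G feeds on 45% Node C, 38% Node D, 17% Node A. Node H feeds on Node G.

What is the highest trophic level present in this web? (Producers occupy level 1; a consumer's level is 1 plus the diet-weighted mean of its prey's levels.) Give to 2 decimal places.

Node C: 1 + 1 = 2
Node D: 1 + 1 = 2
Node E: 1 + 2 = 3
Node F: 1 + 2 = 3
Node G: 1 + (0.45×2 + 0.38×2 + 0.17×1) = 2.83
Node H: 1 + 2.83 = 3.83

3.83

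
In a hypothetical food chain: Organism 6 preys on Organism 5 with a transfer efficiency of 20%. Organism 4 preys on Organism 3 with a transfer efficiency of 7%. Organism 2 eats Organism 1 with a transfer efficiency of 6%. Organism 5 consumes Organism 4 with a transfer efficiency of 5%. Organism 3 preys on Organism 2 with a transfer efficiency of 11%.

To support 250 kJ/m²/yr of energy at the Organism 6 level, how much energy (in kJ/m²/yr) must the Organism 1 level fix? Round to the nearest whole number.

54112554 kJ/m²/yr

Cumulative transfer efficiency: 0.06 × 0.11 × 0.07 × 0.05 × 0.2 = 0.00000462
Organism 1 energy = 250 / 0.00000462 = 54112554 kJ/m²/yr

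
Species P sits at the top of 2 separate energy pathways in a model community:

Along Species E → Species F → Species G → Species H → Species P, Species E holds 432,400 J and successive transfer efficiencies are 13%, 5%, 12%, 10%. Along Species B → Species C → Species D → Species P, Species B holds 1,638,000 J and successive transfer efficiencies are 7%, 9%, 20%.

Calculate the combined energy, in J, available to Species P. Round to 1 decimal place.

Via Species E: 432400 × 0.13 × 0.05 × 0.12 × 0.1 = 33.7272 J
Via Species B: 1638000 × 0.07 × 0.09 × 0.2 = 2063.88 J
Total at Species P: 33.7272 + 2063.88 = 2097.6072 J

2097.6 J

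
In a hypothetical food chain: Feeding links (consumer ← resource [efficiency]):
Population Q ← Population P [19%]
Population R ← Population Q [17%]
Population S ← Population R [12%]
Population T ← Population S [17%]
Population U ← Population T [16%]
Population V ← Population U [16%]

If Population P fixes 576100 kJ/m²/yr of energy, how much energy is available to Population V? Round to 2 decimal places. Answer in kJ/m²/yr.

Population Q: 576100 × 0.19 = 109459 kJ/m²/yr
Population R: 109459 × 0.17 = 18608.03 kJ/m²/yr
Population S: 18608.03 × 0.12 = 2232.9636 kJ/m²/yr
Population T: 2232.9636 × 0.17 = 379.603812 kJ/m²/yr
Population U: 379.603812 × 0.16 = 60.73660992 kJ/m²/yr
Population V: 60.73660992 × 0.16 = 9.7178575872 kJ/m²/yr

9.72 kJ/m²/yr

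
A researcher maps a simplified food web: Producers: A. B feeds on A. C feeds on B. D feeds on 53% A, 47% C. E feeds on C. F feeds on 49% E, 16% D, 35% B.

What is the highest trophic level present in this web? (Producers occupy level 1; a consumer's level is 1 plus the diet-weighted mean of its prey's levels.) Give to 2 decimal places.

B: 1 + 1 = 2
C: 1 + 2 = 3
D: 1 + (0.53×1 + 0.47×3) = 2.94
E: 1 + 3 = 4
F: 1 + (0.49×4 + 0.16×2.94 + 0.35×2) = 4.1304

4.13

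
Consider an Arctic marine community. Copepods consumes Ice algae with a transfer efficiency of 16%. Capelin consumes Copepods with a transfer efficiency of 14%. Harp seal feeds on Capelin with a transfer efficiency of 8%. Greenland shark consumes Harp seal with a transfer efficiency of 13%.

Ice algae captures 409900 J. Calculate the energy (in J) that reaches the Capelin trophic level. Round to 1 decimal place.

9181.8 J

Copepods: 409900 × 0.16 = 65584 J
Capelin: 65584 × 0.14 = 9181.76 J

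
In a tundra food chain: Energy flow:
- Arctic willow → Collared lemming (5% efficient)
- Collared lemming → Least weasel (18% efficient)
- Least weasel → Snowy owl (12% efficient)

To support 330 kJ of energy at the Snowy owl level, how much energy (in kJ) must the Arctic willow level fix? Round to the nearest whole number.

Cumulative transfer efficiency: 0.05 × 0.18 × 0.12 = 0.00108
Arctic willow energy = 330 / 0.00108 = 305556 kJ

305556 kJ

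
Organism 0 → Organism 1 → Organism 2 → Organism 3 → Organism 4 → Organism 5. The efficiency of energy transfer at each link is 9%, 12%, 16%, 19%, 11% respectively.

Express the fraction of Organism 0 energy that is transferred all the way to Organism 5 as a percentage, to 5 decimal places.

0.00361%

Product of link efficiencies: 0.09 × 0.12 × 0.16 × 0.19 × 0.11 = 0.0000361152
As a percentage: 0.0000361152 × 100 = 0.00361%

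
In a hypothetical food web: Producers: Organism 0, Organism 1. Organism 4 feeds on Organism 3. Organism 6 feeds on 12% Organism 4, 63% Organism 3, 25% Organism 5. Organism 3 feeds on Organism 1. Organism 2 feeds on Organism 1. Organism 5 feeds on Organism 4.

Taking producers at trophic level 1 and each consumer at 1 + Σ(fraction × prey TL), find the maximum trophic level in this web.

Organism 2: 1 + 1 = 2
Organism 3: 1 + 1 = 2
Organism 4: 1 + 2 = 3
Organism 5: 1 + 3 = 4
Organism 6: 1 + (0.12×3 + 0.63×2 + 0.25×4) = 3.62

4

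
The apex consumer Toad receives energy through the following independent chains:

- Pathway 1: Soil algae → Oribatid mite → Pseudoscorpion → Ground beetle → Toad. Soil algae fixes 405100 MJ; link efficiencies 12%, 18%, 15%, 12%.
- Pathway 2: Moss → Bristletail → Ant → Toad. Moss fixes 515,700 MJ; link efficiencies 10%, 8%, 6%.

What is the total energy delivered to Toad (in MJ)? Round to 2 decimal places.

405.04 MJ

Pathway 1: 405100 × 0.12 × 0.18 × 0.15 × 0.12 = 157.50288 MJ
Pathway 2: 515700 × 0.1 × 0.08 × 0.06 = 247.536 MJ
Total at Toad: 157.50288 + 247.536 = 405.03888 MJ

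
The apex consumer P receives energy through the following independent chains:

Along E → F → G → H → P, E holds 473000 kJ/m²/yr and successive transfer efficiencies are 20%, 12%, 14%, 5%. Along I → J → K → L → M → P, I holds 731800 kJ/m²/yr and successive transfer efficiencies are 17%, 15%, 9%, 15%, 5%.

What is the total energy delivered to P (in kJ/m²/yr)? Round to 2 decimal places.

Via E: 473000 × 0.2 × 0.12 × 0.14 × 0.05 = 79.464 kJ/m²/yr
Via I: 731800 × 0.17 × 0.15 × 0.09 × 0.15 × 0.05 = 12.5961075 kJ/m²/yr
Total at P: 79.464 + 12.5961075 = 92.0601075 kJ/m²/yr

92.06 kJ/m²/yr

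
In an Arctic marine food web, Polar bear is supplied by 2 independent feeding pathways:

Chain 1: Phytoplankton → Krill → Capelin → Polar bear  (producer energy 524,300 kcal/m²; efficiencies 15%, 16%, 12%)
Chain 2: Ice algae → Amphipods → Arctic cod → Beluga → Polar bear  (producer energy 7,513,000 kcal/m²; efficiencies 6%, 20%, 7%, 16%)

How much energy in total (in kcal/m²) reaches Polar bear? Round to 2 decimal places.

Chain 1: 524300 × 0.15 × 0.16 × 0.12 = 1509.984 kcal/m²
Chain 2: 7513000 × 0.06 × 0.2 × 0.07 × 0.16 = 1009.7472 kcal/m²
Total at Polar bear: 1509.984 + 1009.7472 = 2519.7312 kcal/m²

2519.73 kcal/m²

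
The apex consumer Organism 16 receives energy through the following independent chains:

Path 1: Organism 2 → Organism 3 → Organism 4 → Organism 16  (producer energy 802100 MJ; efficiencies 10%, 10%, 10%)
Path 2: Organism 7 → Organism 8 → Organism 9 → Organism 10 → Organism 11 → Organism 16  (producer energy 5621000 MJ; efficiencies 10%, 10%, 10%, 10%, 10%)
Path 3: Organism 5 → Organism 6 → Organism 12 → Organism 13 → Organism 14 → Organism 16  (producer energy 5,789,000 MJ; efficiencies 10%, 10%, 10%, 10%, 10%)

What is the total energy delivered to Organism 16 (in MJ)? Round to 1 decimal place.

916.2 MJ

Path 1: 802100 × 0.1 × 0.1 × 0.1 = 802.1 MJ
Path 2: 5621000 × 0.1 × 0.1 × 0.1 × 0.1 × 0.1 = 56.21 MJ
Path 3: 5789000 × 0.1 × 0.1 × 0.1 × 0.1 × 0.1 = 57.89 MJ
Total at Organism 16: 802.1 + 56.21 + 57.89 = 916.2 MJ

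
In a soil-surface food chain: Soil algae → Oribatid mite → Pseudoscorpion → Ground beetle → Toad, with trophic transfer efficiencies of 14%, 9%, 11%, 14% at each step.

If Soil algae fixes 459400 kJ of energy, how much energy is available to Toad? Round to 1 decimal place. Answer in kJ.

89.1 kJ

Oribatid mite: 459400 × 0.14 = 64316 kJ
Pseudoscorpion: 64316 × 0.09 = 5788.44 kJ
Ground beetle: 5788.44 × 0.11 = 636.7284 kJ
Toad: 636.7284 × 0.14 = 89.141976 kJ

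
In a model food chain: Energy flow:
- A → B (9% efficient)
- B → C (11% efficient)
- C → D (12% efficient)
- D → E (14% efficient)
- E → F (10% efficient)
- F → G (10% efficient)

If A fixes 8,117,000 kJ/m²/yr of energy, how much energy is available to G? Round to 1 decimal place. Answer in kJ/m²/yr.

13.5 kJ/m²/yr

B: 8117000 × 0.09 = 730530 kJ/m²/yr
C: 730530 × 0.11 = 80358.3 kJ/m²/yr
D: 80358.3 × 0.12 = 9642.996 kJ/m²/yr
E: 9642.996 × 0.14 = 1350.01944 kJ/m²/yr
F: 1350.01944 × 0.1 = 135.001944 kJ/m²/yr
G: 135.001944 × 0.1 = 13.5001944 kJ/m²/yr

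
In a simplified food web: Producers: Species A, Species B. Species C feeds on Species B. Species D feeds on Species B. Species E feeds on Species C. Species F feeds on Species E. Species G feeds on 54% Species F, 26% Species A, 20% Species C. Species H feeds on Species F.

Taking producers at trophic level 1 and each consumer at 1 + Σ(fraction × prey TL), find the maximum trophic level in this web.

5

Species C: 1 + 1 = 2
Species D: 1 + 1 = 2
Species E: 1 + 2 = 3
Species F: 1 + 3 = 4
Species G: 1 + (0.54×4 + 0.26×1 + 0.2×2) = 3.82
Species H: 1 + 4 = 5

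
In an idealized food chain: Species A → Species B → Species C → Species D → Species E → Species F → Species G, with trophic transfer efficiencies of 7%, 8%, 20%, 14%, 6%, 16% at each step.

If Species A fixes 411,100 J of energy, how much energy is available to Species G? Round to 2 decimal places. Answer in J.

0.62 J

Species B: 411100 × 0.07 = 28777 J
Species C: 28777 × 0.08 = 2302.16 J
Species D: 2302.16 × 0.2 = 460.432 J
Species E: 460.432 × 0.14 = 64.46048 J
Species F: 64.46048 × 0.06 = 3.8676288 J
Species G: 3.8676288 × 0.16 = 0.618820608 J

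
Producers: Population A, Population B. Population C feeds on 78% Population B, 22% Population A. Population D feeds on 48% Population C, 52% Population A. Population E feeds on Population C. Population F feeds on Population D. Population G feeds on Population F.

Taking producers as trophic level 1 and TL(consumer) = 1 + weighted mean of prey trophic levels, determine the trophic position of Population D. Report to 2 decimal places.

Population C: 1 + (0.78×1 + 0.22×1) = 2
Population D: 1 + (0.48×2 + 0.52×1) = 2.48
Population E: 1 + 2 = 3
Population F: 1 + 2.48 = 3.48
Population G: 1 + 3.48 = 4.48

2.48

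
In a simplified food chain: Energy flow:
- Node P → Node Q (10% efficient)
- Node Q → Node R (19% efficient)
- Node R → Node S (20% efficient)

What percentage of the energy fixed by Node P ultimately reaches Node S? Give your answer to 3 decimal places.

0.380%

Product of link efficiencies: 0.1 × 0.19 × 0.2 = 0.0038
As a percentage: 0.0038 × 100 = 0.380%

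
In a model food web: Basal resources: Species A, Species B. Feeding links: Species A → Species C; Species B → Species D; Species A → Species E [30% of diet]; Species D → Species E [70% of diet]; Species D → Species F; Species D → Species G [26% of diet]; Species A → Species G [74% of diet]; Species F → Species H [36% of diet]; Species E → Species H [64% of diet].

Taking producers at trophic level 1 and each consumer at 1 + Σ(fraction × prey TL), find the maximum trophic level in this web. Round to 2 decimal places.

3.81

Species C: 1 + 1 = 2
Species D: 1 + 1 = 2
Species E: 1 + (0.3×1 + 0.7×2) = 2.7
Species F: 1 + 2 = 3
Species G: 1 + (0.26×2 + 0.74×1) = 2.26
Species H: 1 + (0.36×3 + 0.64×2.7) = 3.808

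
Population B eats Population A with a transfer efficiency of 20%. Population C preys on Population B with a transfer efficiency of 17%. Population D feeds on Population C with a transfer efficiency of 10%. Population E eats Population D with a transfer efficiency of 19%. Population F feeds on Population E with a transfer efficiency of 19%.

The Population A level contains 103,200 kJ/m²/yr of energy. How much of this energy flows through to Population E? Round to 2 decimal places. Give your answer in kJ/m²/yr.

66.67 kJ/m²/yr

Population B: 103200 × 0.2 = 20640 kJ/m²/yr
Population C: 20640 × 0.17 = 3508.8 kJ/m²/yr
Population D: 3508.8 × 0.1 = 350.88 kJ/m²/yr
Population E: 350.88 × 0.19 = 66.6672 kJ/m²/yr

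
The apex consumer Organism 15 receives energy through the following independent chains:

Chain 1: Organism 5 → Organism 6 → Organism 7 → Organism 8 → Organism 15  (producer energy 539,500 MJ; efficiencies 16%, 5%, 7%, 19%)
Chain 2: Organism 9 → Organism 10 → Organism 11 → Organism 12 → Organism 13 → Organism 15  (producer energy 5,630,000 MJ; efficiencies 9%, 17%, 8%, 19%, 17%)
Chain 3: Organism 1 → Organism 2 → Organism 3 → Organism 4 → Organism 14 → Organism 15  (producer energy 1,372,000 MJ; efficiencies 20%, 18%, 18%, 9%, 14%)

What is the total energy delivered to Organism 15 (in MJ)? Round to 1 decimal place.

Chain 1: 539500 × 0.16 × 0.05 × 0.07 × 0.19 = 57.4028 MJ
Chain 2: 5630000 × 0.09 × 0.17 × 0.08 × 0.19 × 0.17 = 222.583176 MJ
Chain 3: 1372000 × 0.2 × 0.18 × 0.18 × 0.09 × 0.14 = 112.021056 MJ
Total at Organism 15: 57.4028 + 222.583176 + 112.021056 = 392.007032 MJ

392.0 MJ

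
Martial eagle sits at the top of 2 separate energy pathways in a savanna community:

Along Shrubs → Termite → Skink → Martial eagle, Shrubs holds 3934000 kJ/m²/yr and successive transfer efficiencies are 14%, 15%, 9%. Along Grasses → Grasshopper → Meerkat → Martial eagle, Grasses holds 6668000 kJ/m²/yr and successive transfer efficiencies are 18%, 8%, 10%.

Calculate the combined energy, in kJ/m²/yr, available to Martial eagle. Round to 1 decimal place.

Via Shrubs: 3934000 × 0.14 × 0.15 × 0.09 = 7435.26 kJ/m²/yr
Via Grasses: 6668000 × 0.18 × 0.08 × 0.1 = 9601.92 kJ/m²/yr
Total at Martial eagle: 7435.26 + 9601.92 = 17037.18 kJ/m²/yr

17037.2 kJ/m²/yr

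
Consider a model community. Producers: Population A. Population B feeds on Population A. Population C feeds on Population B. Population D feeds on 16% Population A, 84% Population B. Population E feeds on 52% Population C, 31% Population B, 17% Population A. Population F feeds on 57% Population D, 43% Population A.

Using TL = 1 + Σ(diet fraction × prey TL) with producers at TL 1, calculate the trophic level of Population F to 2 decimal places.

3.05

Population B: 1 + 1 = 2
Population C: 1 + 2 = 3
Population D: 1 + (0.16×1 + 0.84×2) = 2.84
Population E: 1 + (0.52×3 + 0.31×2 + 0.17×1) = 3.35
Population F: 1 + (0.57×2.84 + 0.43×1) = 3.0488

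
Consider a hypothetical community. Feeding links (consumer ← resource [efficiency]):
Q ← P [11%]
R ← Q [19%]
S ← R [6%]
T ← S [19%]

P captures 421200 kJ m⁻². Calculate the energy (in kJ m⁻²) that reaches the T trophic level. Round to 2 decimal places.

100.36 kJ m⁻²

Q: 421200 × 0.11 = 46332 kJ m⁻²
R: 46332 × 0.19 = 8803.08 kJ m⁻²
S: 8803.08 × 0.06 = 528.1848 kJ m⁻²
T: 528.1848 × 0.19 = 100.355112 kJ m⁻²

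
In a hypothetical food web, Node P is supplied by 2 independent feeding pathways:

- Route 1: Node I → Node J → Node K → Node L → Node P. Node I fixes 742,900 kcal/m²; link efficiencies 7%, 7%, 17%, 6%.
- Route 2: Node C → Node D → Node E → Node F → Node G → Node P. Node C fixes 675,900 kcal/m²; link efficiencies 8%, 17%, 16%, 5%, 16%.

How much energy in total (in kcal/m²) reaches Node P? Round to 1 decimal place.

Route 1: 742900 × 0.07 × 0.07 × 0.17 × 0.06 = 37.130142 kcal/m²
Route 2: 675900 × 0.08 × 0.17 × 0.16 × 0.05 × 0.16 = 11.7660672 kcal/m²
Total at Node P: 37.130142 + 11.7660672 = 48.8962092 kcal/m²

48.9 kcal/m²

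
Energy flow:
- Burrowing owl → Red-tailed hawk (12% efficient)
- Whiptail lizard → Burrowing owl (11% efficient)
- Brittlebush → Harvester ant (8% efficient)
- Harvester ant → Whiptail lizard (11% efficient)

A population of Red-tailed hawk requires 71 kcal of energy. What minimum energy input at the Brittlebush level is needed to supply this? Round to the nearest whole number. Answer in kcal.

Cumulative transfer efficiency: 0.08 × 0.11 × 0.11 × 0.12 = 0.00011616
Brittlebush energy = 71 / 0.00011616 = 611226 kcal

611226 kcal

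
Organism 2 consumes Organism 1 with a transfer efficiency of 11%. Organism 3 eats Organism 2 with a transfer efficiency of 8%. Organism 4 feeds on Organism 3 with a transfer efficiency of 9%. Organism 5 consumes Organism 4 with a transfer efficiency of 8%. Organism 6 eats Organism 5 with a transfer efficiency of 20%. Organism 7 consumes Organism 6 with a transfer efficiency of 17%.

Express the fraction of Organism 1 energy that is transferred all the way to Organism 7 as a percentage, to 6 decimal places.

Product of link efficiencies: 0.11 × 0.08 × 0.09 × 0.08 × 0.2 × 0.17 = 0.00000215424
As a percentage: 0.00000215424 × 100 = 0.000215%

0.000215%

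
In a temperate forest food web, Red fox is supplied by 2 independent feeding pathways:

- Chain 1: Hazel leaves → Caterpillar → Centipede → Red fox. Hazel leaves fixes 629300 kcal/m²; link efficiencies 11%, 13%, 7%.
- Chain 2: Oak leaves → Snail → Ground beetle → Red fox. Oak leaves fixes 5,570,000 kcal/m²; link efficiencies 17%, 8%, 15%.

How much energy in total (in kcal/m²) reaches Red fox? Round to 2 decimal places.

11992.73 kcal/m²

Chain 1: 629300 × 0.11 × 0.13 × 0.07 = 629.9293 kcal/m²
Chain 2: 5570000 × 0.17 × 0.08 × 0.15 = 11362.8 kcal/m²
Total at Red fox: 629.9293 + 11362.8 = 11992.7293 kcal/m²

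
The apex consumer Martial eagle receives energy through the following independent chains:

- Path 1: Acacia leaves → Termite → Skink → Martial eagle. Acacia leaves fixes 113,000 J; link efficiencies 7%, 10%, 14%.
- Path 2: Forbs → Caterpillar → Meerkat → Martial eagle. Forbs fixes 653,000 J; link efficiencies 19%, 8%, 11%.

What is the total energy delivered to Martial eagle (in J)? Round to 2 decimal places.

Path 1: 113000 × 0.07 × 0.1 × 0.14 = 110.74 J
Path 2: 653000 × 0.19 × 0.08 × 0.11 = 1091.816 J
Total at Martial eagle: 110.74 + 1091.816 = 1202.556 J

1202.56 J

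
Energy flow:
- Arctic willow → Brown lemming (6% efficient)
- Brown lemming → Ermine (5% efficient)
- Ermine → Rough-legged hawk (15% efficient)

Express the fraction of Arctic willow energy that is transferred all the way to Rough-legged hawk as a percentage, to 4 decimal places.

0.0450%

Product of link efficiencies: 0.06 × 0.05 × 0.15 = 0.00045
As a percentage: 0.00045 × 100 = 0.0450%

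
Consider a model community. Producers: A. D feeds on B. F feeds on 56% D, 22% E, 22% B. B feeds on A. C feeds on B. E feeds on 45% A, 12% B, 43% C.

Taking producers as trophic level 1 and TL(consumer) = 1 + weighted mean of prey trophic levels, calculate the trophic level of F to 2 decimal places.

3.78

B: 1 + 1 = 2
C: 1 + 2 = 3
D: 1 + 2 = 3
E: 1 + (0.45×1 + 0.12×2 + 0.43×3) = 2.98
F: 1 + (0.56×3 + 0.22×2.98 + 0.22×2) = 3.7756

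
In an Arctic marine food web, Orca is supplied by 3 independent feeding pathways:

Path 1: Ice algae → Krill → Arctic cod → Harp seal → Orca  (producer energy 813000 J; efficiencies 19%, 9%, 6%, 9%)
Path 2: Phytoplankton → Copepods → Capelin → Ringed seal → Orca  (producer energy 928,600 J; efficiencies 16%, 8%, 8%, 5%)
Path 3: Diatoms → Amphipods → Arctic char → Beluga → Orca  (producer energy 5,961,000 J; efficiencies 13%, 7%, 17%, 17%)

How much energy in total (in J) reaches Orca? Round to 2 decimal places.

Path 1: 813000 × 0.19 × 0.09 × 0.06 × 0.09 = 75.07242 J
Path 2: 928600 × 0.16 × 0.08 × 0.08 × 0.05 = 47.54432 J
Path 3: 5961000 × 0.13 × 0.07 × 0.17 × 0.17 = 1567.68339 J
Total at Orca: 75.07242 + 47.54432 + 1567.68339 = 1690.30013 J

1690.30 J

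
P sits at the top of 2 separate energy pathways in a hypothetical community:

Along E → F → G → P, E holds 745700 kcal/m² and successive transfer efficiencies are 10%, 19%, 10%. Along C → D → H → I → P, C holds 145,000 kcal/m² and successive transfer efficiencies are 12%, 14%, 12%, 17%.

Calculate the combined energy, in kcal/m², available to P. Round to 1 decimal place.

Via E: 745700 × 0.1 × 0.19 × 0.1 = 1416.83 kcal/m²
Via C: 145000 × 0.12 × 0.14 × 0.12 × 0.17 = 49.6944 kcal/m²
Total at P: 1416.83 + 49.6944 = 1466.5244 kcal/m²

1466.5 kcal/m²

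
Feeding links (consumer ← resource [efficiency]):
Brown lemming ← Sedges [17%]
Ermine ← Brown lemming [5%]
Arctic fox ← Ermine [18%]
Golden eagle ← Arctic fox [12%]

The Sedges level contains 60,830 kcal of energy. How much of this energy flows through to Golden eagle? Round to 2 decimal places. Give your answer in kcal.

11.17 kcal

Brown lemming: 60830 × 0.17 = 10341.1 kcal
Ermine: 10341.1 × 0.05 = 517.055 kcal
Arctic fox: 517.055 × 0.18 = 93.0699 kcal
Golden eagle: 93.0699 × 0.12 = 11.168388 kcal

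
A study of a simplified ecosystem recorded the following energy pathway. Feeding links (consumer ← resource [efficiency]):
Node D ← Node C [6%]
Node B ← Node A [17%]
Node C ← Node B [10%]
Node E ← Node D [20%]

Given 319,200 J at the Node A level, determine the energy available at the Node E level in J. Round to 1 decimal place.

65.1 J

Node B: 319200 × 0.17 = 54264 J
Node C: 54264 × 0.1 = 5426.4 J
Node D: 5426.4 × 0.06 = 325.584 J
Node E: 325.584 × 0.2 = 65.1168 J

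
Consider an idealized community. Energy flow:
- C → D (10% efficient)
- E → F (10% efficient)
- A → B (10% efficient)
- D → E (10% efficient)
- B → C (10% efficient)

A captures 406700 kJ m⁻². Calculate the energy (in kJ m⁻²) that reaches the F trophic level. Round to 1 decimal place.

4.1 kJ m⁻²

B: 406700 × 0.1 = 40670 kJ m⁻²
C: 40670 × 0.1 = 4067 kJ m⁻²
D: 4067 × 0.1 = 406.7 kJ m⁻²
E: 406.7 × 0.1 = 40.67 kJ m⁻²
F: 40.67 × 0.1 = 4.067 kJ m⁻²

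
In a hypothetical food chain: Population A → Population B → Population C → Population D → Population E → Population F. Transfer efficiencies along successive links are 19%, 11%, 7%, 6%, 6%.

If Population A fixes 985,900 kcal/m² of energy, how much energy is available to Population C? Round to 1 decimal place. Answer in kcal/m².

Population B: 985900 × 0.19 = 187321 kcal/m²
Population C: 187321 × 0.11 = 20605.31 kcal/m²

20605.3 kcal/m²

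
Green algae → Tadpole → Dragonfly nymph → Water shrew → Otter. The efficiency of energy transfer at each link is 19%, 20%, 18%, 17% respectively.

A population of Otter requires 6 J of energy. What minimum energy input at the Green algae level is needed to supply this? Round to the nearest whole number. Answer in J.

Cumulative transfer efficiency: 0.19 × 0.2 × 0.18 × 0.17 = 0.0011628
Green algae energy = 6 / 0.0011628 = 5160 J

5160 J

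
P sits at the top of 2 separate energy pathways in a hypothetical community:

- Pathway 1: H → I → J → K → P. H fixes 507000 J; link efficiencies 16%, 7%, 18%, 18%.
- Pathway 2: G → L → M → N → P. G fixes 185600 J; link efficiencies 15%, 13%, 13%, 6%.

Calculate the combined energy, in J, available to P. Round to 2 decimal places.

212.21 J

Pathway 1: 507000 × 0.16 × 0.07 × 0.18 × 0.18 = 183.98016 J
Pathway 2: 185600 × 0.15 × 0.13 × 0.13 × 0.06 = 28.22976 J
Total at P: 183.98016 + 28.22976 = 212.20992 J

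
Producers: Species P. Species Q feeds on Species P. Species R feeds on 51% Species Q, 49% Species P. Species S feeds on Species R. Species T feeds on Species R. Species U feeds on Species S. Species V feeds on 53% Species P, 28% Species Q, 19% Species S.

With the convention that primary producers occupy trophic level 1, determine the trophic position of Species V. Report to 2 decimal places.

Species Q: 1 + 1 = 2
Species R: 1 + (0.51×2 + 0.49×1) = 2.51
Species S: 1 + 2.51 = 3.51
Species T: 1 + 2.51 = 3.51
Species U: 1 + 3.51 = 4.51
Species V: 1 + (0.53×1 + 0.28×2 + 0.19×3.51) = 2.7569

2.76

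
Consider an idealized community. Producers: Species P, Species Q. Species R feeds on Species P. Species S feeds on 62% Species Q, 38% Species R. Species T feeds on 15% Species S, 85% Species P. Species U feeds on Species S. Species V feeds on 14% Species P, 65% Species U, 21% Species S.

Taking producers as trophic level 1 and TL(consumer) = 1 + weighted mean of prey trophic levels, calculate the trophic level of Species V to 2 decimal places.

3.84

Species R: 1 + 1 = 2
Species S: 1 + (0.62×1 + 0.38×2) = 2.38
Species T: 1 + (0.15×2.38 + 0.85×1) = 2.207
Species U: 1 + 2.38 = 3.38
Species V: 1 + (0.14×1 + 0.65×3.38 + 0.21×2.38) = 3.8368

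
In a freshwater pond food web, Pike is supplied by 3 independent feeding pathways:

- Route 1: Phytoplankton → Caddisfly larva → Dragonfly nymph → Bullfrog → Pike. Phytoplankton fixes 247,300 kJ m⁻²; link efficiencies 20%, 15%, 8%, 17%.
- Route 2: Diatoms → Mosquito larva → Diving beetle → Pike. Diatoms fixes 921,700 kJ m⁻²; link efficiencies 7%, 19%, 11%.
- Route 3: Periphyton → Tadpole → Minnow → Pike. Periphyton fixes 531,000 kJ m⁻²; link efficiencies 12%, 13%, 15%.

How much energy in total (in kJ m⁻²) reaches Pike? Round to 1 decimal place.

Route 1: 247300 × 0.2 × 0.15 × 0.08 × 0.17 = 100.8984 kJ m⁻²
Route 2: 921700 × 0.07 × 0.19 × 0.11 = 1348.4471 kJ m⁻²
Route 3: 531000 × 0.12 × 0.13 × 0.15 = 1242.54 kJ m⁻²
Total at Pike: 100.8984 + 1348.4471 + 1242.54 = 2691.8855 kJ m⁻²

2691.9 kJ m⁻²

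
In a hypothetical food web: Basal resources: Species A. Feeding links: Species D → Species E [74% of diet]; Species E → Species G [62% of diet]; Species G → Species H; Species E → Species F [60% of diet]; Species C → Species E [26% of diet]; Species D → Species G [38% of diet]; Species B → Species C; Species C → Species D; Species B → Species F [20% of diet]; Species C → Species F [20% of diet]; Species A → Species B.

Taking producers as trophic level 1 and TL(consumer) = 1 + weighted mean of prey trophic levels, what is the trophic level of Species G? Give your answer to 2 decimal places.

Species B: 1 + 1 = 2
Species C: 1 + 2 = 3
Species D: 1 + 3 = 4
Species E: 1 + (0.74×4 + 0.26×3) = 4.74
Species F: 1 + (0.2×3 + 0.2×2 + 0.6×4.74) = 4.844
Species G: 1 + (0.62×4.74 + 0.38×4) = 5.4588
Species H: 1 + 5.4588 = 6.4588

5.46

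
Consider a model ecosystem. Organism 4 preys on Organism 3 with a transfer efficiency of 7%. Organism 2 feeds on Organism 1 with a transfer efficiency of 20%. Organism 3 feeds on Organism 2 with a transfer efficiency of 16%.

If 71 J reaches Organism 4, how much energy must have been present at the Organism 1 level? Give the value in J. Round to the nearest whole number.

Cumulative transfer efficiency: 0.2 × 0.16 × 0.07 = 0.00224
Organism 1 energy = 71 / 0.00224 = 31696 J

31696 J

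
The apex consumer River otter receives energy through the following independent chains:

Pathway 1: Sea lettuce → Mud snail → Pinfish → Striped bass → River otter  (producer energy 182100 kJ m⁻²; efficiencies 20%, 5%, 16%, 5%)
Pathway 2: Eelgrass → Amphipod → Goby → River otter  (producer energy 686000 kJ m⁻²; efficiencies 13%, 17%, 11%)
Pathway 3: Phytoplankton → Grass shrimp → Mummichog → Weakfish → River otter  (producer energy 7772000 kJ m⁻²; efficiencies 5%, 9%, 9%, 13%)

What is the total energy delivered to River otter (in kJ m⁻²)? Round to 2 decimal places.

Pathway 1: 182100 × 0.2 × 0.05 × 0.16 × 0.05 = 14.568 kJ m⁻²
Pathway 2: 686000 × 0.13 × 0.17 × 0.11 = 1667.666 kJ m⁻²
Pathway 3: 7772000 × 0.05 × 0.09 × 0.09 × 0.13 = 409.1958 kJ m⁻²
Total at River otter: 14.568 + 1667.666 + 409.1958 = 2091.4298 kJ m⁻²

2091.43 kJ m⁻²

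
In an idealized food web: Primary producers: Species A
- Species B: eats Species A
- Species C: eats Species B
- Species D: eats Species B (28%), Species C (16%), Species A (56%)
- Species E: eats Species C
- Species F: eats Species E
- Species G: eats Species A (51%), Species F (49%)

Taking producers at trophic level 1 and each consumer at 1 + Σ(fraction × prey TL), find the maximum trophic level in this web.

5

Species B: 1 + 1 = 2
Species C: 1 + 2 = 3
Species D: 1 + (0.28×2 + 0.16×3 + 0.56×1) = 2.6
Species E: 1 + 3 = 4
Species F: 1 + 4 = 5
Species G: 1 + (0.51×1 + 0.49×5) = 3.96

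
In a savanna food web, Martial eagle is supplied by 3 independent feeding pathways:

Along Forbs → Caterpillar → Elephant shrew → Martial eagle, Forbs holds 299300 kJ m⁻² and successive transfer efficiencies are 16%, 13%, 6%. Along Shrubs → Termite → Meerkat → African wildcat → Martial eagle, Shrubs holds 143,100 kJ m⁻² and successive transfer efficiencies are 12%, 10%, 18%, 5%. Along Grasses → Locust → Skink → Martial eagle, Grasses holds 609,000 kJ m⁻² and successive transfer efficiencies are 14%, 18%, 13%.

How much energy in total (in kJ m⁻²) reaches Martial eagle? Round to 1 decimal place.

2384.1 kJ m⁻²

Via Forbs: 299300 × 0.16 × 0.13 × 0.06 = 373.5264 kJ m⁻²
Via Shrubs: 143100 × 0.12 × 0.1 × 0.18 × 0.05 = 15.4548 kJ m⁻²
Via Grasses: 609000 × 0.14 × 0.18 × 0.13 = 1995.084 kJ m⁻²
Total at Martial eagle: 373.5264 + 15.4548 + 1995.084 = 2384.0652 kJ m⁻²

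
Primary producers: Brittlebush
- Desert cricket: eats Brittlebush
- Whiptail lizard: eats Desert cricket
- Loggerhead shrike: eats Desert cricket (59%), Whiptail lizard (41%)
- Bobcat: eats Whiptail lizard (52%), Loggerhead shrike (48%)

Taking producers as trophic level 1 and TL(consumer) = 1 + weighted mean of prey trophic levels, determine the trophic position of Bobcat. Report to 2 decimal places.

4.20

Desert cricket: 1 + 1 = 2
Whiptail lizard: 1 + 2 = 3
Loggerhead shrike: 1 + (0.59×2 + 0.41×3) = 3.41
Bobcat: 1 + (0.52×3 + 0.48×3.41) = 4.1968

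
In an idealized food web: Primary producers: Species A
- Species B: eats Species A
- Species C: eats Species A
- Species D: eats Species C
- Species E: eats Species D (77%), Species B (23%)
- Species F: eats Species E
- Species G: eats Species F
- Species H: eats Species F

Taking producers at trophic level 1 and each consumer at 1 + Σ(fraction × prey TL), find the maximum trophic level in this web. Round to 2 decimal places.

Species B: 1 + 1 = 2
Species C: 1 + 1 = 2
Species D: 1 + 2 = 3
Species E: 1 + (0.77×3 + 0.23×2) = 3.77
Species F: 1 + 3.77 = 4.77
Species G: 1 + 4.77 = 5.77
Species H: 1 + 4.77 = 5.77

5.77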